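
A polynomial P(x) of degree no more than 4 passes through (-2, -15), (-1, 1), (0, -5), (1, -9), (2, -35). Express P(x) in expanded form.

P(x) = -2x^4 + 3x^2 - 5x - 5

Write P(x) = ax^4 + bx^3 + cx^2 + dx + e. Substituting each data point gives a linear system:
  16a - 8b + 4c - 2d + e = -15
  a - b + c - d + e = 1
  e = -5
  a + b + c + d + e = -9
  16a + 8b + 4c + 2d + e = -35
Solving the system yields a = -2, b = 0, c = 3, d = -5, e = -5.
So P(x) = -2x^4 + 3x^2 - 5x - 5.
Check: P(-1) = 1. ✓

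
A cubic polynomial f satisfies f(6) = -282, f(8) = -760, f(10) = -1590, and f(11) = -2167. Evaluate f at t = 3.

Using the Lagrange interpolation formula with nodes 6, 8, 10, 11:
  L_0(t) = (t - 8)(t - 10)(t - 11) / -40
  L_1(t) = (t - 6)(t - 10)(t - 11) / 12
  L_2(t) = (t - 6)(t - 8)(t - 11) / -8
  L_3(t) = (t - 6)(t - 8)(t - 10) / 15
Then f(t) = -282·L_0(t) - 760·L_1(t) - 1590·L_2(t) - 2167·L_3(t).
Expanding and collecting terms gives f(t) = -2t^3 + 4t^2 + t.
Evaluating at t = 3: f(3) = -15.

-15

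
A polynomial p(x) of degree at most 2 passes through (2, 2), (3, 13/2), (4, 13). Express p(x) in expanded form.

p(x) = x^2 - (1/2)x - 1

Using the Lagrange interpolation formula with nodes 2, 3, 4:
  L_0(x) = (x - 3)(x - 4) / 2
  L_1(x) = (x - 2)(x - 4) / -1
  L_2(x) = (x - 2)(x - 3) / 2
Then p(x) = 2·L_0(x) + 13/2·L_1(x) + 13·L_2(x).
Expanding and collecting terms gives p(x) = x² - (1/2)x - 1.
Check: p(3) = 13/2. ✓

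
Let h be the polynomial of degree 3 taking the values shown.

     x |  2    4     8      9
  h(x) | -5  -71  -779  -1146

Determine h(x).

Using the Lagrange interpolation formula with nodes 2, 4, 8, 9:
  L_0(x) = (x - 4)(x - 8)(x - 9) / -84
  L_1(x) = (x - 2)(x - 8)(x - 9) / 40
  L_2(x) = (x - 2)(x - 4)(x - 9) / -24
  L_3(x) = (x - 2)(x - 4)(x - 8) / 35
Then h(x) = -5·L_0(x) - 71·L_1(x) - 779·L_2(x) - 1146·L_3(x).
Expanding and collecting terms gives h(x) = -2x^3 + 4x^2 - x - 3.
Check: h(2) = -5. ✓

h(x) = -2x^3 + 4x^2 - x - 3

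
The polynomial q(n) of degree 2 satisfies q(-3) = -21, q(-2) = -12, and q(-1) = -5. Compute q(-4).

-32

Using the Lagrange interpolation formula with nodes -3, -2, -1:
  L_0(n) = (n + 2)(n + 1) / 2
  L_1(n) = (n + 3)(n + 1) / -1
  L_2(n) = (n + 3)(n + 2) / 2
Then q(n) = -21·L_0(n) - 12·L_1(n) - 5·L_2(n).
Expanding and collecting terms gives q(n) = -n² + 4n.
Evaluating at n = -4: q(-4) = -32.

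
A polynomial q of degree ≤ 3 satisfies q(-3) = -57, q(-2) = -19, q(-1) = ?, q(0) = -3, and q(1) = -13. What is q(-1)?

-3

The 4 known points determine the degree-3 polynomial uniquely.
Write q(n) = an^3 + bn^2 + cn + d. Substituting each data point gives a linear system:
  -27a + 9b - 3c + d = -57
  -8a + 4b - 2c + d = -19
  d = -3
  a + b + c + d = -13
Solving the system yields a = 1, b = -5, c = -6, d = -3.
So q(n) = n³ - 5n² - 6n - 3.
Then q(-1) = -3.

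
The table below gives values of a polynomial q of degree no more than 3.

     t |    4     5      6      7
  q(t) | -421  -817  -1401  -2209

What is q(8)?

-3277

Forward differences of the values at t = 4, 5, 6, 7:
  q  : -421  -817  -1401  -2209
  Δ  : -396  -584  -808
  Δ^2: -188  -224
  Δ^3: -36
The third differences are constant, confirming degree 3.
Interpolating (Newton forward form) and evaluating at t = 8 gives q(8) = -3277.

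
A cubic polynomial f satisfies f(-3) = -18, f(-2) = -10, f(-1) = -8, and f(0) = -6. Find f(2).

22

Forward differences of the values at x = -3, -2, -1, 0:
  f  : -18  -10  -8  -6
  Δ  : 8  2  2
  Δ^2: -6  0
  Δ^3: 6
The third differences are constant, confirming degree 3.
Interpolating (Newton forward form) and evaluating at x = 2 gives f(2) = 22.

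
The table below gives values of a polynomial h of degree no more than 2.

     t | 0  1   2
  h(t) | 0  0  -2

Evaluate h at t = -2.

Using the Lagrange interpolation formula with nodes 0, 1, 2:
  L_0(t) = (t - 1)(t - 2) / 2
  L_1(t) = t(t - 2) / -1
  L_2(t) = t(t - 1) / 2
Then h(t) = 0·L_0(t) + 0·L_1(t) - 2·L_2(t).
Expanding and collecting terms gives h(t) = -t^2 + t.
Evaluating at t = -2: h(-2) = -6.

-6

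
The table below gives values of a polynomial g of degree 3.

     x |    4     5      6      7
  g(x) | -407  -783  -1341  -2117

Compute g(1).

-11

Using the Lagrange interpolation formula with nodes 4, 5, 6, 7:
  L_0(x) = (x - 5)(x - 6)(x - 7) / -6
  L_1(x) = (x - 4)(x - 6)(x - 7) / 2
  L_2(x) = (x - 4)(x - 5)(x - 7) / -2
  L_3(x) = (x - 4)(x - 5)(x - 6) / 6
Then g(x) = -407·L_0(x) - 783·L_1(x) - 1341·L_2(x) - 2117·L_3(x).
Expanding and collecting terms gives g(x) = -6x^3 - x^2 - x - 3.
Evaluating at x = 1: g(1) = -11.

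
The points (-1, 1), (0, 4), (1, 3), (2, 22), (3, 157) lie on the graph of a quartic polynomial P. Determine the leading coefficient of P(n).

Write P(n) = an^4 + bn^3 + cn^2 + dn + e. Substituting each data point gives a linear system:
  a - b + c - d + e = 1
  e = 4
  a + b + c + d + e = 3
  16a + 8b + 4c + 2d + e = 22
  81a + 27b + 9c + 3d + e = 157
Solving the system yields a = 3, b = -2, c = -5, d = 3, e = 4.
So P(n) = 3n⁴ - 2n³ - 5n² + 3n + 4.
The leading coefficient is 3.

3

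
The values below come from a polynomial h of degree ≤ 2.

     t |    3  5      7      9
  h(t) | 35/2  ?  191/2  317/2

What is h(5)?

97/2

On equispaced nodes a degree-2 polynomial has vanishing third forward difference, so
  - h(3) + 3·h(5) - 3·h(7) + h(9) = 0.
Substituting the known values and solving for h(5):
  3·h(5) = 291/2
  h(5) = 97/2.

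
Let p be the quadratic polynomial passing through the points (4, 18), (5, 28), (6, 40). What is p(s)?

Write p(s) = as^2 + bs + c. Substituting each data point gives a linear system:
  16a + 4b + c = 18
  25a + 5b + c = 28
  36a + 6b + c = 40
Solving the system yields a = 1, b = 1, c = -2.
So p(s) = s^2 + s - 2.
Check: p(6) = 40. ✓

p(s) = s^2 + s - 2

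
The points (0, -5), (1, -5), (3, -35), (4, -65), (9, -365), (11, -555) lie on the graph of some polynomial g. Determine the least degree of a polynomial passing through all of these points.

Divided differences on the nodes 0, 1, 3, 4, 9, 11:
  order 0: -5  -5  -35  -65  -365  -555
  order 1: 0  -15  -30  -60  -95
  order 2: -5  -5  -5  -5
  order 3: 0  0  0
  order 4: 0  0
  order 5: 0
The order-2 divided differences are all -5 (nonzero) and every higher order vanishes, so the data lies on a polynomial of degree exactly 2.

2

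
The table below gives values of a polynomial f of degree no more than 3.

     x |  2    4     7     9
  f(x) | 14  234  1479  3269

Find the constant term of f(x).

Write f(x) = ax^3 + bx^2 + cx + d. Substituting each data point gives a linear system:
  8a + 4b + 2c + d = 14
  64a + 16b + 4c + d = 234
  343a + 49b + 7c + d = 1479
  729a + 81b + 9c + d = 3269
Solving the system yields a = 5, b = -4, c = -6, d = 2.
So f(x) = 5x^3 - 4x^2 - 6x + 2.
The constant term is 2.

2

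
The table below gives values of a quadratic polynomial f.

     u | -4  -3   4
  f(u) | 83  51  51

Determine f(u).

Write f(u) = au^2 + bu + c. Substituting each data point gives a linear system:
  16a - 4b + c = 83
  9a - 3b + c = 51
  16a + 4b + c = 51
Solving the system yields a = 4, b = -4, c = 3.
So f(u) = 4u² - 4u + 3.
Check: f(-3) = 51. ✓

f(u) = 4u^2 - 4u + 3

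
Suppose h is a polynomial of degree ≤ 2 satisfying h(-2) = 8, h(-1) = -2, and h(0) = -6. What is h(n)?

Write h(n) = an^2 + bn + c. Substituting each data point gives a linear system:
  4a - 2b + c = 8
  a - b + c = -2
  c = -6
Solving the system yields a = 3, b = -1, c = -6.
So h(n) = 3n² - n - 6.
Check: h(-1) = -2. ✓

h(n) = 3n^2 - n - 6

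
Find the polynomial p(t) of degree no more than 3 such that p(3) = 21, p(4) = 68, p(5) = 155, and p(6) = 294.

p(t) = 2t^3 - 4t^2 + t

Using the Lagrange interpolation formula with nodes 3, 4, 5, 6:
  L_0(t) = (t - 4)(t - 5)(t - 6) / -6
  L_1(t) = (t - 3)(t - 5)(t - 6) / 2
  L_2(t) = (t - 3)(t - 4)(t - 6) / -2
  L_3(t) = (t - 3)(t - 4)(t - 5) / 6
Then p(t) = 21·L_0(t) + 68·L_1(t) + 155·L_2(t) + 294·L_3(t).
Expanding and collecting terms gives p(t) = 2t^3 - 4t^2 + t.
Check: p(4) = 68. ✓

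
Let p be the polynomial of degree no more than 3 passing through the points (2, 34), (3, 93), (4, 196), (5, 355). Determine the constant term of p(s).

Write p(s) = as^3 + bs^2 + cs + d. Substituting each data point gives a linear system:
  8a + 4b + 2c + d = 34
  27a + 9b + 3c + d = 93
  64a + 16b + 4c + d = 196
  125a + 25b + 5c + d = 355
Solving the system yields a = 2, b = 4, c = 1, d = 0.
So p(s) = 2s^3 + 4s^2 + s.
The constant term is 0.

0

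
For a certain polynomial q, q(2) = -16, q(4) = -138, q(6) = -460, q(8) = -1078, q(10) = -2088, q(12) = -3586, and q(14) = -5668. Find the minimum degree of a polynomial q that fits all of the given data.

3

Forward differences of the values at t = 2, 4, 6, 8, 10, 12, 14:
  q  : -16  -138  -460  -1078  -2088  -3586  -5668
  Δ  : -122  -322  -618  -1010  -1498  -2082
  Δ^2: -200  -296  -392  -488  -584
  Δ^3: -96  -96  -96  -96
  Δ^4: 0  0  0
  Δ^5: 0  0
  Δ^6: 0
The third differences are constant (-96) and nonzero, while all higher differences vanish, so the minimal degree is 3.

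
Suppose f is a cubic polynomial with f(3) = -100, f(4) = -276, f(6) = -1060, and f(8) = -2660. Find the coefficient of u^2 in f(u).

Write f(u) = au^3 + bu^2 + cu + d. Substituting each data point gives a linear system:
  27a + 9b + 3c + d = -100
  64a + 16b + 4c + d = -276
  216a + 36b + 6c + d = -1060
  512a + 64b + 8c + d = -2660
Solving the system yields a = -6, b = 6, c = 4, d = -4.
So f(u) = -6u^3 + 6u^2 + 4u - 4.
The coefficient of u^2 is 6.

6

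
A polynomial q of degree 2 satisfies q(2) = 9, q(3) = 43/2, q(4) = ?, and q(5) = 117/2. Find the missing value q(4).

38

The 3 known points determine the degree-2 polynomial uniquely.
Write q(n) = an^2 + bn + c. Substituting each data point gives a linear system:
  4a + 2b + c = 9
  9a + 3b + c = 43/2
  25a + 5b + c = 117/2
Solving the system yields a = 2, b = 5/2, c = -4.
So q(n) = 2n^2 + (5/2)n - 4.
Then q(4) = 38.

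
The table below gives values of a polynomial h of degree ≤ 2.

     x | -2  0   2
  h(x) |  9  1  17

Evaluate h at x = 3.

34

Write h(x) = ax^2 + bx + c. Substituting each data point gives a linear system:
  4a - 2b + c = 9
  c = 1
  4a + 2b + c = 17
Solving the system yields a = 3, b = 2, c = 1.
So h(x) = 3x² + 2x + 1.
Then h(3) = 34.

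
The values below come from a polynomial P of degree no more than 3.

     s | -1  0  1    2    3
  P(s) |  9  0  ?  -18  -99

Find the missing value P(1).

3

The 4 known points determine the degree-3 polynomial uniquely.
Write P(s) = as^3 + bs^2 + cs + d. Substituting each data point gives a linear system:
  -a + b - c + d = 9
  d = 0
  8a + 4b + 2c + d = -18
  27a + 9b + 3c + d = -99
Solving the system yields a = -6, b = 6, c = 3, d = 0.
So P(s) = -6s^3 + 6s^2 + 3s.
Then P(1) = 3.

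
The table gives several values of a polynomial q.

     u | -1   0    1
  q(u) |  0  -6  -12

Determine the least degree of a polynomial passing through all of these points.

Forward differences of the values at u = -1, 0, 1:
  q  : 0  -6  -12
  Δ  : -6  -6
  Δ^2: 0
The first differences are constant (-6) and nonzero, while all higher differences vanish, so the minimal degree is 1.

1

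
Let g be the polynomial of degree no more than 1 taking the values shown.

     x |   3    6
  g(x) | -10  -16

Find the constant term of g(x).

Write g(x) = ax + b. Substituting each data point gives a linear system:
  3a + b = -10
  6a + b = -16
Solving the system yields a = -2, b = -4.
So g(x) = -2x - 4.
The constant term is -4.

-4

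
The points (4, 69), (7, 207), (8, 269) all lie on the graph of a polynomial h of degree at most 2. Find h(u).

Write h(u) = au^2 + bu + c. Substituting each data point gives a linear system:
  16a + 4b + c = 69
  49a + 7b + c = 207
  64a + 8b + c = 269
Solving the system yields a = 4, b = 2, c = -3.
So h(u) = 4u^2 + 2u - 3.
Check: h(4) = 69. ✓

h(u) = 4u^2 + 2u - 3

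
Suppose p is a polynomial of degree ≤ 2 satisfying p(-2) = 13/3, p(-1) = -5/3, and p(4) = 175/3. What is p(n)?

p(n) = 3n^2 + 3n - 5/3

Using the Lagrange interpolation formula with nodes -2, -1, 4:
  L_0(n) = (n + 1)(n - 4) / 6
  L_1(n) = (n + 2)(n - 4) / -5
  L_2(n) = (n + 2)(n + 1) / 30
Then p(n) = 13/3·L_0(n) - 5/3·L_1(n) + 175/3·L_2(n).
Expanding and collecting terms gives p(n) = 3n^2 + 3n - 5/3.
Check: p(-1) = -5/3. ✓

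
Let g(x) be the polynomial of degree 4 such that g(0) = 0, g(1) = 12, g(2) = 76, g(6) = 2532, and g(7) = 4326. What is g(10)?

15420

Using the Lagrange interpolation formula with nodes 0, 1, 2, 6, 7:
  L_0(x) = (x - 1)(x - 2)(x - 6)(x - 7) / 84
  L_1(x) = x(x - 2)(x - 6)(x - 7) / -30
  L_2(x) = x(x - 1)(x - 6)(x - 7) / 40
  L_3(x) = x(x - 1)(x - 2)(x - 7) / -120
  L_4(x) = x(x - 1)(x - 2)(x - 6) / 210
Then g(x) = 0·L_0(x) + 12·L_1(x) + 76·L_2(x) + 2532·L_3(x) + 4326·L_4(x).
Expanding and collecting terms gives g(x) = x^4 + 5x^3 + 4x^2 + 2x.
Evaluating at x = 10: g(10) = 15420.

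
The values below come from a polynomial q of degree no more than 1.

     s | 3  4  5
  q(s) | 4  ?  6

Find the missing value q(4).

5

The 2 known points determine the degree-1 polynomial uniquely.
Write q(s) = as + b. Substituting each data point gives a linear system:
  3a + b = 4
  5a + b = 6
Solving the system yields a = 1, b = 1.
So q(s) = s + 1.
Then q(4) = 5.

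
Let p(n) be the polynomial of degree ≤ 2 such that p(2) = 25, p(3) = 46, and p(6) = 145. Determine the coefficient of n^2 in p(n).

Write p(n) = an^2 + bn + c. Substituting each data point gives a linear system:
  4a + 2b + c = 25
  9a + 3b + c = 46
  36a + 6b + c = 145
Solving the system yields a = 3, b = 6, c = 1.
So p(n) = 3n^2 + 6n + 1.
The leading coefficient is 3.

3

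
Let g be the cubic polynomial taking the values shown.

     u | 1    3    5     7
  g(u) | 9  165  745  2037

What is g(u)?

Using the Lagrange interpolation formula with nodes 1, 3, 5, 7:
  L_0(u) = (u - 3)(u - 5)(u - 7) / -48
  L_1(u) = (u - 1)(u - 5)(u - 7) / 16
  L_2(u) = (u - 1)(u - 3)(u - 7) / -16
  L_3(u) = (u - 1)(u - 3)(u - 5) / 48
Then g(u) = 9·L_0(u) + 165·L_1(u) + 745·L_2(u) + 2037·L_3(u).
Expanding and collecting terms gives g(u) = 6u^3 - u^2 + 4u.
Check: g(5) = 745. ✓

g(u) = 6u^3 - u^2 + 4u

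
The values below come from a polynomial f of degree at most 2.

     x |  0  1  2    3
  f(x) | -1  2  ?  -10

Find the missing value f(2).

-1

The 3 known points determine the degree-2 polynomial uniquely.
Write f(x) = ax^2 + bx + c. Substituting each data point gives a linear system:
  c = -1
  a + b + c = 2
  9a + 3b + c = -10
Solving the system yields a = -3, b = 6, c = -1.
So f(x) = -3x² + 6x - 1.
Then f(2) = -1.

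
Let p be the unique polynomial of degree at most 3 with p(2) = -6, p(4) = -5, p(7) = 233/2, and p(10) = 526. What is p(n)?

p(n) = n^3 - 5n^2 + (5/2)n + 1

Write p(n) = an^3 + bn^2 + cn + d. Substituting each data point gives a linear system:
  8a + 4b + 2c + d = -6
  64a + 16b + 4c + d = -5
  343a + 49b + 7c + d = 233/2
  1000a + 100b + 10c + d = 526
Solving the system yields a = 1, b = -5, c = 5/2, d = 1.
So p(n) = n^3 - 5n^2 + (5/2)n + 1.
Check: p(4) = -5. ✓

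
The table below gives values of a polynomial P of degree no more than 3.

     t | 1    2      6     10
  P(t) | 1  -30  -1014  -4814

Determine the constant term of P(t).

Write P(t) = at^3 + bt^2 + ct + d. Substituting each data point gives a linear system:
  a + b + c + d = 1
  8a + 4b + 2c + d = -30
  216a + 36b + 6c + d = -1014
  1000a + 100b + 10c + d = -4814
Solving the system yields a = -5, b = 2, c = -2, d = 6.
So P(t) = -5t^3 + 2t^2 - 2t + 6.
The constant term is 6.

6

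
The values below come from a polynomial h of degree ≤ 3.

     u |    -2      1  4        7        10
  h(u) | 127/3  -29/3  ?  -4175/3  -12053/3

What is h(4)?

-815/3

On equispaced nodes a degree-3 polynomial has vanishing fourth forward difference, so
  h(-2) - 4·h(1) + 6·h(4) - 4·h(7) + h(10) = 0.
Substituting the known values and solving for h(4):
  6·h(4) = -1630
  h(4) = -815/3.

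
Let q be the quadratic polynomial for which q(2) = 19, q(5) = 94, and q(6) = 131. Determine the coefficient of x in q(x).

4

Write q(x) = ax^2 + bx + c. Substituting each data point gives a linear system:
  4a + 2b + c = 19
  25a + 5b + c = 94
  36a + 6b + c = 131
Solving the system yields a = 3, b = 4, c = -1.
So q(x) = 3x^2 + 4x - 1.
The coefficient of x is 4.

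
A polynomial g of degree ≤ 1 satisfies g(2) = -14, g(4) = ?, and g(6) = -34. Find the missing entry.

On equispaced nodes a degree-1 polynomial has vanishing second forward difference, so
  g(2) - 2·g(4) + g(6) = 0.
Substituting the known values and solving for g(4):
  -2·g(4) = 48
  g(4) = -24.

-24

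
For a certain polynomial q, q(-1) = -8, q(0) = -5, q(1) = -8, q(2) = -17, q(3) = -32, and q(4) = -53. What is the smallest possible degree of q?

Forward differences of the values at n = -1, 0, 1, 2, 3, 4:
  q  : -8  -5  -8  -17  -32  -53
  Δ  : 3  -3  -9  -15  -21
  Δ^2: -6  -6  -6  -6
  Δ^3: 0  0  0
  Δ^4: 0  0
  Δ^5: 0
The second differences are constant (-6) and nonzero, while all higher differences vanish, so the minimal degree is 2.

2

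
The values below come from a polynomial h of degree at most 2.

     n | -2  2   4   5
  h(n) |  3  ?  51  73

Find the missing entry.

19

The 3 known points determine the degree-2 polynomial uniquely.
Write h(n) = an^2 + bn + c. Substituting each data point gives a linear system:
  4a - 2b + c = 3
  16a + 4b + c = 51
  25a + 5b + c = 73
Solving the system yields a = 2, b = 4, c = 3.
So h(n) = 2n² + 4n + 3.
Then h(2) = 19.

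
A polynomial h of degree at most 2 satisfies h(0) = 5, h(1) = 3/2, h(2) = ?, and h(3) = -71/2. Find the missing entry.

The 3 known points determine the degree-2 polynomial uniquely.
Write h(x) = ax^2 + bx + c. Substituting each data point gives a linear system:
  c = 5
  a + b + c = 3/2
  9a + 3b + c = -71/2
Solving the system yields a = -5, b = 3/2, c = 5.
So h(x) = -5x² + (3/2)x + 5.
Then h(2) = -12.

-12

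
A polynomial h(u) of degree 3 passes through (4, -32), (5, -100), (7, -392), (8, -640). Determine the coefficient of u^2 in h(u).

6

Write h(u) = au^3 + bu^2 + cu + d. Substituting each data point gives a linear system:
  64a + 16b + 4c + d = -32
  125a + 25b + 5c + d = -100
  343a + 49b + 7c + d = -392
  512a + 64b + 8c + d = -640
Solving the system yields a = -2, b = 6, c = 0, d = 0.
So h(u) = -2u^3 + 6u^2.
The coefficient of u^2 is 6.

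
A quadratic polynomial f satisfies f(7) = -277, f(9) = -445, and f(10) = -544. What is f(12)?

-772

Using the Lagrange interpolation formula with nodes 7, 9, 10:
  L_0(t) = (t - 9)(t - 10) / 6
  L_1(t) = (t - 7)(t - 10) / -2
  L_2(t) = (t - 7)(t - 9) / 3
Then f(t) = -277·L_0(t) - 445·L_1(t) - 544·L_2(t).
Expanding and collecting terms gives f(t) = -5t^2 - 4t - 4.
Evaluating at t = 12: f(12) = -772.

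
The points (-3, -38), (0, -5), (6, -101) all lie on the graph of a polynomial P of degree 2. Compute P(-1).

-10

Using the Lagrange interpolation formula with nodes -3, 0, 6:
  L_0(u) = u(u - 6) / 27
  L_1(u) = (u + 3)(u - 6) / -18
  L_2(u) = (u + 3)u / 54
Then P(u) = -38·L_0(u) - 5·L_1(u) - 101·L_2(u).
Expanding and collecting terms gives P(u) = -3u^2 + 2u - 5.
Evaluating at u = -1: P(-1) = -10.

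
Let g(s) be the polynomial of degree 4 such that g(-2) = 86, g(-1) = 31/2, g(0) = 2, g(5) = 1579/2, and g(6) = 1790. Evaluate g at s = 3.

127/2

Using the Lagrange interpolation formula with nodes -2, -1, 0, 5, 6:
  L_0(s) = (s + 1)s(s - 5)(s - 6) / 112
  L_1(s) = (s + 2)s(s - 5)(s - 6) / -42
  L_2(s) = (s + 2)(s + 1)(s - 5)(s - 6) / 60
  L_3(s) = (s + 2)(s + 1)s(s - 6) / -210
  L_4(s) = (s + 2)(s + 1)s(s - 5) / 336
Then g(s) = 86·L_0(s) + 31/2·L_1(s) + 2·L_2(s) + 1579/2·L_3(s) + 1790·L_4(s).
Expanding and collecting terms gives g(s) = 2s^4 - 4s^3 + (5/2)s^2 - 5s + 2.
Evaluating at s = 3: g(3) = 127/2.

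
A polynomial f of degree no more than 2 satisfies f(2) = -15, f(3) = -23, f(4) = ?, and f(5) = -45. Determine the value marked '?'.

-33

The 3 known points determine the degree-2 polynomial uniquely.
Write f(x) = ax^2 + bx + c. Substituting each data point gives a linear system:
  4a + 2b + c = -15
  9a + 3b + c = -23
  25a + 5b + c = -45
Solving the system yields a = -1, b = -3, c = -5.
So f(x) = -x^2 - 3x - 5.
Then f(4) = -33.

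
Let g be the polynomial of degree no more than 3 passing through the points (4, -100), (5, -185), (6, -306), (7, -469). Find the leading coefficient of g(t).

-1

Write g(t) = at^3 + bt^2 + ct + d. Substituting each data point gives a linear system:
  64a + 16b + 4c + d = -100
  125a + 25b + 5c + d = -185
  216a + 36b + 6c + d = -306
  343a + 49b + 7c + d = -469
Solving the system yields a = -1, b = -3, c = 3, d = 0.
So g(t) = -t^3 - 3t^2 + 3t.
The leading coefficient is -1.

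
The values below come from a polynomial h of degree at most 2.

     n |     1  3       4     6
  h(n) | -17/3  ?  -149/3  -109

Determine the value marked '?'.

-29

The 3 known points determine the degree-2 polynomial uniquely.
Write h(n) = an^2 + bn + c. Substituting each data point gives a linear system:
  a + b + c = -17/3
  16a + 4b + c = -149/3
  36a + 6b + c = -109
Solving the system yields a = -3, b = 1/3, c = -3.
So h(n) = -3n^2 + (1/3)n - 3.
Then h(3) = -29.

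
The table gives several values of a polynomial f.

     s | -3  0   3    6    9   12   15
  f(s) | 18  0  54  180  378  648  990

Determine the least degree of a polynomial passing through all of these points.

2

Forward differences of the values at s = -3, 0, 3, 6, 9, 12, 15:
  f  : 18  0  54  180  378  648  990
  Δ  : -18  54  126  198  270  342
  Δ^2: 72  72  72  72  72
  Δ^3: 0  0  0  0
  Δ^4: 0  0  0
  Δ^5: 0  0
  Δ^6: 0
The second differences are constant (72) and nonzero, while all higher differences vanish, so the minimal degree is 2.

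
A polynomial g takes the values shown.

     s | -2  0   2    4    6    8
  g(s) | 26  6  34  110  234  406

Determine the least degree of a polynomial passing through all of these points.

Forward differences of the values at s = -2, 0, 2, 4, 6, 8:
  g  : 26  6  34  110  234  406
  Δ  : -20  28  76  124  172
  Δ^2: 48  48  48  48
  Δ^3: 0  0  0
  Δ^4: 0  0
  Δ^5: 0
The second differences are constant (48) and nonzero, while all higher differences vanish, so the minimal degree is 2.

2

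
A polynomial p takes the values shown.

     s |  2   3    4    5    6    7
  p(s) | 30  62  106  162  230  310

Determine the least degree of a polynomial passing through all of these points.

2

Forward differences of the values at s = 2, 3, 4, 5, 6, 7:
  p  : 30  62  106  162  230  310
  Δ  : 32  44  56  68  80
  Δ^2: 12  12  12  12
  Δ^3: 0  0  0
  Δ^4: 0  0
  Δ^5: 0
The second differences are constant (12) and nonzero, while all higher differences vanish, so the minimal degree is 2.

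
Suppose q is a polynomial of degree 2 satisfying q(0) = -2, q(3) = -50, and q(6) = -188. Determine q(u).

q(u) = -5u^2 - u - 2

Write q(u) = au^2 + bu + c. Substituting each data point gives a linear system:
  c = -2
  9a + 3b + c = -50
  36a + 6b + c = -188
Solving the system yields a = -5, b = -1, c = -2.
So q(u) = -5u^2 - u - 2.
Check: q(6) = -188. ✓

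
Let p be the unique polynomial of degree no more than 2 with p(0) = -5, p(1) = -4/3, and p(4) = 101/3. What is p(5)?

160/3

Write p(n) = an^2 + bn + c. Substituting each data point gives a linear system:
  c = -5
  a + b + c = -4/3
  16a + 4b + c = 101/3
Solving the system yields a = 2, b = 5/3, c = -5.
So p(n) = 2n² + (5/3)n - 5.
Then p(5) = 160/3.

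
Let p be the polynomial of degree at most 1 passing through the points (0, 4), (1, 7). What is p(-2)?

Using the Lagrange interpolation formula with nodes 0, 1:
  L_0(n) = (n - 1) / -1
  L_1(n) = n / 1
Then p(n) = 4·L_0(n) + 7·L_1(n).
Expanding and collecting terms gives p(n) = 3n + 4.
Evaluating at n = -2: p(-2) = -2.

-2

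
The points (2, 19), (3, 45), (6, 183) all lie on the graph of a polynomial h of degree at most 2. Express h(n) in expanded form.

Write h(n) = an^2 + bn + c. Substituting each data point gives a linear system:
  4a + 2b + c = 19
  9a + 3b + c = 45
  36a + 6b + c = 183
Solving the system yields a = 5, b = 1, c = -3.
So h(n) = 5n² + n - 3.
Check: h(6) = 183. ✓

h(n) = 5n^2 + n - 3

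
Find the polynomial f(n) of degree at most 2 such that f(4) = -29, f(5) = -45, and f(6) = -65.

f(n) = -2n^2 + 2n - 5

Write f(n) = an^2 + bn + c. Substituting each data point gives a linear system:
  16a + 4b + c = -29
  25a + 5b + c = -45
  36a + 6b + c = -65
Solving the system yields a = -2, b = 2, c = -5.
So f(n) = -2n² + 2n - 5.
Check: f(4) = -29. ✓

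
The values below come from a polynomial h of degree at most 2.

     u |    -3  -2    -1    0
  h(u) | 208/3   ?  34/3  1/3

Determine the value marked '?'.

103/3

The 3 known points determine the degree-2 polynomial uniquely.
Write h(u) = au^2 + bu + c. Substituting each data point gives a linear system:
  9a - 3b + c = 208/3
  a - b + c = 34/3
  c = 1/3
Solving the system yields a = 6, b = -5, c = 1/3.
So h(u) = 6u^2 - 5u + 1/3.
Then h(-2) = 103/3.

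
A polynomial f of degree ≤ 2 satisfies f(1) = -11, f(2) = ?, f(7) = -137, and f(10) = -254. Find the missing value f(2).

-22

The 3 known points determine the degree-2 polynomial uniquely.
Write f(u) = au^2 + bu + c. Substituting each data point gives a linear system:
  a + b + c = -11
  49a + 7b + c = -137
  100a + 10b + c = -254
Solving the system yields a = -2, b = -5, c = -4.
So f(u) = -2u^2 - 5u - 4.
Then f(2) = -22.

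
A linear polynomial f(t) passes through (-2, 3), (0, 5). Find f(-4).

1

Write f(t) = at + b. Substituting each data point gives a linear system:
  -2a + b = 3
  b = 5
Solving the system yields a = 1, b = 5.
So f(t) = t + 5.
Then f(-4) = 1.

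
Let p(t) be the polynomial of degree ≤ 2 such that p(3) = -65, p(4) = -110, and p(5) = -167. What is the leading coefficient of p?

Write p(t) = at^2 + bt + c. Substituting each data point gives a linear system:
  9a + 3b + c = -65
  16a + 4b + c = -110
  25a + 5b + c = -167
Solving the system yields a = -6, b = -3, c = -2.
So p(t) = -6t^2 - 3t - 2.
The leading coefficient is -6.

-6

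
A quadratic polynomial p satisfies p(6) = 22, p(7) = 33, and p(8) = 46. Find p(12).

Using the Lagrange interpolation formula with nodes 6, 7, 8:
  L_0(x) = (x - 7)(x - 8) / 2
  L_1(x) = (x - 6)(x - 8) / -1
  L_2(x) = (x - 6)(x - 7) / 2
Then p(x) = 22·L_0(x) + 33·L_1(x) + 46·L_2(x).
Expanding and collecting terms gives p(x) = x² - 2x - 2.
Evaluating at x = 12: p(12) = 118.

118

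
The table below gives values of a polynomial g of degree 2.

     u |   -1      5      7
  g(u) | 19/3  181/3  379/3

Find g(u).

g(u) = 3u^2 - 3u + 1/3

Using the Lagrange interpolation formula with nodes -1, 5, 7:
  L_0(u) = (u - 5)(u - 7) / 48
  L_1(u) = (u + 1)(u - 7) / -12
  L_2(u) = (u + 1)(u - 5) / 16
Then g(u) = 19/3·L_0(u) + 181/3·L_1(u) + 379/3·L_2(u).
Expanding and collecting terms gives g(u) = 3u^2 - 3u + 1/3.
Check: g(7) = 379/3. ✓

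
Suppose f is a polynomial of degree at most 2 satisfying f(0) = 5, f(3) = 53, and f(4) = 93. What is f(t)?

Write f(t) = at^2 + bt + c. Substituting each data point gives a linear system:
  c = 5
  9a + 3b + c = 53
  16a + 4b + c = 93
Solving the system yields a = 6, b = -2, c = 5.
So f(t) = 6t^2 - 2t + 5.
Check: f(4) = 93. ✓

f(t) = 6t^2 - 2t + 5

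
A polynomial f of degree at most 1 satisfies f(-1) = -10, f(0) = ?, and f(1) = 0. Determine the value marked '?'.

The 2 known points determine the degree-1 polynomial uniquely.
Write f(t) = at + b. Substituting each data point gives a linear system:
  -a + b = -10
  a + b = 0
Solving the system yields a = 5, b = -5.
So f(t) = 5t - 5.
Then f(0) = -5.

-5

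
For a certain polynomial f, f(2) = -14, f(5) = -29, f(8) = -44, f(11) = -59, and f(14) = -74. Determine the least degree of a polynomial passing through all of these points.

1

Forward differences of the values at s = 2, 5, 8, 11, 14:
  f  : -14  -29  -44  -59  -74
  Δ  : -15  -15  -15  -15
  Δ^2: 0  0  0
  Δ^3: 0  0
  Δ^4: 0
The first differences are constant (-15) and nonzero, while all higher differences vanish, so the minimal degree is 1.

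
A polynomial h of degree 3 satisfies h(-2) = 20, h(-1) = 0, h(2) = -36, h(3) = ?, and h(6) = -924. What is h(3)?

-120

The 4 known points determine the degree-3 polynomial uniquely.
Write h(s) = as^3 + bs^2 + cs + d. Substituting each data point gives a linear system:
  -8a + 4b - 2c + d = 20
  -a + b - c + d = 0
  8a + 4b + 2c + d = -36
  216a + 36b + 6c + d = -924
Solving the system yields a = -4, b = -2, c = 2, d = 0.
So h(s) = -4s^3 - 2s^2 + 2s.
Then h(3) = -120.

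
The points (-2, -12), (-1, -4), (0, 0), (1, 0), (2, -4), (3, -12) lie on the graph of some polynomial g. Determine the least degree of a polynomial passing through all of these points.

2

Forward differences of the values at t = -2, -1, 0, 1, 2, 3:
  g  : -12  -4  0  0  -4  -12
  Δ  : 8  4  0  -4  -8
  Δ^2: -4  -4  -4  -4
  Δ^3: 0  0  0
  Δ^4: 0  0
  Δ^5: 0
The second differences are constant (-4) and nonzero, while all higher differences vanish, so the minimal degree is 2.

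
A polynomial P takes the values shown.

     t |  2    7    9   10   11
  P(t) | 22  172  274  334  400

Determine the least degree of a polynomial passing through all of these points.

Divided differences on the nodes 2, 7, 9, 10, 11:
  order 0: 22  172  274  334  400
  order 1: 30  51  60  66
  order 2: 3  3  3
  order 3: 0  0
  order 4: 0
The order-2 divided differences are all 3 (nonzero) and every higher order vanishes, so the data lies on a polynomial of degree exactly 2.

2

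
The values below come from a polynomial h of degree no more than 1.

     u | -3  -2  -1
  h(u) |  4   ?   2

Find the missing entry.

3

The 2 known points determine the degree-1 polynomial uniquely.
Write h(u) = au + b. Substituting each data point gives a linear system:
  -3a + b = 4
  -a + b = 2
Solving the system yields a = -1, b = 1.
So h(u) = -u + 1.
Then h(-2) = 3.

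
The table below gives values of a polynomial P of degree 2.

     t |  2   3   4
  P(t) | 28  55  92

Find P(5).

Forward differences of the values at t = 2, 3, 4:
  P  : 28  55  92
  Δ  : 27  37
  Δ^2: 10
The second differences are constant, confirming degree 2.
Interpolating (Newton forward form) and evaluating at t = 5 gives P(5) = 139.

139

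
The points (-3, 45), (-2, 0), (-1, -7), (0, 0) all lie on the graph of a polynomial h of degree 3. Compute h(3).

Write h(n) = an^3 + bn^2 + cn + d. Substituting each data point gives a linear system:
  -27a + 9b - 3c + d = 45
  -8a + 4b - 2c + d = 0
  -a + b - c + d = -7
  d = 0
Solving the system yields a = -4, b = -5, c = 6, d = 0.
So h(n) = -4n^3 - 5n^2 + 6n.
Then h(3) = -135.

-135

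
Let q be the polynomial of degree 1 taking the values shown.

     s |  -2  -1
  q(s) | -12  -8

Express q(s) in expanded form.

q(s) = 4s - 4

Using the Lagrange interpolation formula with nodes -2, -1:
  L_0(s) = (s + 1) / -1
  L_1(s) = (s + 2) / 1
Then q(s) = -12·L_0(s) - 8·L_1(s).
Expanding and collecting terms gives q(s) = 4s - 4.
Check: q(-2) = -12. ✓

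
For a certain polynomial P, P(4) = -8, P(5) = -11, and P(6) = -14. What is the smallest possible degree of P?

Forward differences of the values at n = 4, 5, 6:
  P  : -8  -11  -14
  Δ  : -3  -3
  Δ^2: 0
The first differences are constant (-3) and nonzero, while all higher differences vanish, so the minimal degree is 1.

1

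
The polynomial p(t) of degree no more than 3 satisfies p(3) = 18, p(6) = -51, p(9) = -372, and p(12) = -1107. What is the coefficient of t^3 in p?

-1

Write p(t) = at^3 + bt^2 + ct + d. Substituting each data point gives a linear system:
  27a + 9b + 3c + d = 18
  216a + 36b + 6c + d = -51
  729a + 81b + 9c + d = -372
  1728a + 144b + 12c + d = -1107
Solving the system yields a = -1, b = 4, c = 4, d = -3.
So p(t) = -t³ + 4t² + 4t - 3.
The leading coefficient is -1.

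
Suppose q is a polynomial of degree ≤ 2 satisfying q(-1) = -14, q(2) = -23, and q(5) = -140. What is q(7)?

Using the Lagrange interpolation formula with nodes -1, 2, 5:
  L_0(t) = (t - 2)(t - 5) / 18
  L_1(t) = (t + 1)(t - 5) / -9
  L_2(t) = (t + 1)(t - 2) / 18
Then q(t) = -14·L_0(t) - 23·L_1(t) - 140·L_2(t).
Expanding and collecting terms gives q(t) = -6t² + 3t - 5.
Evaluating at t = 7: q(7) = -278.

-278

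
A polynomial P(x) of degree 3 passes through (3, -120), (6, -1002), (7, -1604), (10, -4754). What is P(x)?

P(x) = -5x^3 + 3x^2 - 6x + 6

Write P(x) = ax^3 + bx^2 + cx + d. Substituting each data point gives a linear system:
  27a + 9b + 3c + d = -120
  216a + 36b + 6c + d = -1002
  343a + 49b + 7c + d = -1604
  1000a + 100b + 10c + d = -4754
Solving the system yields a = -5, b = 3, c = -6, d = 6.
So P(x) = -5x^3 + 3x^2 - 6x + 6.
Check: P(7) = -1604. ✓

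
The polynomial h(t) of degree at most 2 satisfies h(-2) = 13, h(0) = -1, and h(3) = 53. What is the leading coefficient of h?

5

Write h(t) = at^2 + bt + c. Substituting each data point gives a linear system:
  4a - 2b + c = 13
  c = -1
  9a + 3b + c = 53
Solving the system yields a = 5, b = 3, c = -1.
So h(t) = 5t^2 + 3t - 1.
The leading coefficient is 5.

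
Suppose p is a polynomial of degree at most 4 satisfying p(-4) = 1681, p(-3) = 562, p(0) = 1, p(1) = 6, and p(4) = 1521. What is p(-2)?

129

Using the Lagrange interpolation formula with nodes -4, -3, 0, 1, 4:
  L_0(n) = (n + 3)n(n - 1)(n - 4) / 160
  L_1(n) = (n + 4)n(n - 1)(n - 4) / -84
  L_2(n) = (n + 4)(n + 3)(n - 1)(n - 4) / 48
  L_3(n) = (n + 4)(n + 3)n(n - 4) / -60
  L_4(n) = (n + 4)(n + 3)n(n - 1) / 672
Then p(n) = 1681·L_0(n) + 562·L_1(n) + 1·L_2(n) + 6·L_3(n) + 1521·L_4(n).
Expanding and collecting terms gives p(n) = 6n⁴ - n³ + 4n² - 4n + 1.
Evaluating at n = -2: p(-2) = 129.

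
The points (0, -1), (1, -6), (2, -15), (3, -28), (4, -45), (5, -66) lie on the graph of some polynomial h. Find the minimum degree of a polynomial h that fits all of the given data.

Forward differences of the values at s = 0, 1, 2, 3, 4, 5:
  h  : -1  -6  -15  -28  -45  -66
  Δ  : -5  -9  -13  -17  -21
  Δ^2: -4  -4  -4  -4
  Δ^3: 0  0  0
  Δ^4: 0  0
  Δ^5: 0
The second differences are constant (-4) and nonzero, while all higher differences vanish, so the minimal degree is 2.

2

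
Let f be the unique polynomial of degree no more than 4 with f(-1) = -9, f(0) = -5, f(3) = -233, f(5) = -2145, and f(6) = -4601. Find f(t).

f(t) = -4t^4 + 2t^3 + 4t^2 + 2t - 5

Write f(t) = at^4 + bt^3 + ct^2 + dt + e. Substituting each data point gives a linear system:
  a - b + c - d + e = -9
  e = -5
  81a + 27b + 9c + 3d + e = -233
  625a + 125b + 25c + 5d + e = -2145
  1296a + 216b + 36c + 6d + e = -4601
Solving the system yields a = -4, b = 2, c = 4, d = 2, e = -5.
So f(t) = -4t^4 + 2t^3 + 4t^2 + 2t - 5.
Check: f(5) = -2145. ✓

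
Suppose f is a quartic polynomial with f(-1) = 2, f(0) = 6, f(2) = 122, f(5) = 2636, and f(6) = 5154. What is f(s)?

Write f(s) = as^4 + bs^3 + cs^2 + ds + e. Substituting each data point gives a linear system:
  a - b + c - d + e = 2
  e = 6
  16a + 8b + 4c + 2d + e = 122
  625a + 125b + 25c + 5d + e = 2636
  1296a + 216b + 36c + 6d + e = 5154
Solving the system yields a = 3, b = 5, c = 4, d = 6, e = 6.
So f(s) = 3s^4 + 5s^3 + 4s^2 + 6s + 6.
Check: f(2) = 122. ✓

f(s) = 3s^4 + 5s^3 + 4s^2 + 6s + 6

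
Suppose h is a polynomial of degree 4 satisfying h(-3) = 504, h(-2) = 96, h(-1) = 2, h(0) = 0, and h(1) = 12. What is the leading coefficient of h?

Write h(s) = as^4 + bs^3 + cs^2 + ds + e. Substituting each data point gives a linear system:
  81a - 27b + 9c - 3d + e = 504
  16a - 8b + 4c - 2d + e = 96
  a - b + c - d + e = 2
  e = 0
  a + b + c + d + e = 12
Solving the system yields a = 6, b = -1, c = 1, d = 6, e = 0.
So h(s) = 6s⁴ - s³ + s² + 6s.
The leading coefficient is 6.

6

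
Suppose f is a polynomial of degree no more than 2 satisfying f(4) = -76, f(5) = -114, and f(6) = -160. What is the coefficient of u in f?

-2

Write f(u) = au^2 + bu + c. Substituting each data point gives a linear system:
  16a + 4b + c = -76
  25a + 5b + c = -114
  36a + 6b + c = -160
Solving the system yields a = -4, b = -2, c = -4.
So f(u) = -4u² - 2u - 4.
The coefficient of u is -2.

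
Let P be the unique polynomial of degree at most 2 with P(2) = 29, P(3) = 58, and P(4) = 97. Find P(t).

Write P(t) = at^2 + bt + c. Substituting each data point gives a linear system:
  4a + 2b + c = 29
  9a + 3b + c = 58
  16a + 4b + c = 97
Solving the system yields a = 5, b = 4, c = 1.
So P(t) = 5t^2 + 4t + 1.
Check: P(2) = 29. ✓

P(t) = 5t^2 + 4t + 1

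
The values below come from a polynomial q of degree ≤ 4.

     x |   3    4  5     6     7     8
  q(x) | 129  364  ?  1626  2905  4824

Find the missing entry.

825

On equispaced nodes a degree-4 polynomial has vanishing fifth forward difference, so
  - q(3) + 5·q(4) - 10·q(5) + 10·q(6) - 5·q(7) + q(8) = 0.
Substituting the known values and solving for q(5):
  -10·q(5) = -8250
  q(5) = 825.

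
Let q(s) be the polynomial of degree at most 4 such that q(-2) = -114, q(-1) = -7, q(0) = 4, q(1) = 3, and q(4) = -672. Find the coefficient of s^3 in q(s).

6

Write q(s) = as^4 + bs^3 + cs^2 + ds + e. Substituting each data point gives a linear system:
  16a - 8b + 4c - 2d + e = -114
  a - b + c - d + e = -7
  e = 4
  a + b + c + d + e = 3
  256a + 64b + 16c + 4d + e = -672
Solving the system yields a = -4, b = 6, c = -2, d = -1, e = 4.
So q(s) = -4s⁴ + 6s³ - 2s² - s + 4.
The coefficient of s^3 is 6.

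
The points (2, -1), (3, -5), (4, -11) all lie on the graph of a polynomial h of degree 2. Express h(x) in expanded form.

h(x) = -x^2 + x + 1

Write h(x) = ax^2 + bx + c. Substituting each data point gives a linear system:
  4a + 2b + c = -1
  9a + 3b + c = -5
  16a + 4b + c = -11
Solving the system yields a = -1, b = 1, c = 1.
So h(x) = -x^2 + x + 1.
Check: h(2) = -1. ✓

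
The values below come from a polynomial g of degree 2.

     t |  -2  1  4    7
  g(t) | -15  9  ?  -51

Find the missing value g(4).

-3

On equispaced nodes a degree-2 polynomial has vanishing third forward difference, so
  - g(-2) + 3·g(1) - 3·g(4) + g(7) = 0.
Substituting the known values and solving for g(4):
  -3·g(4) = 9
  g(4) = -3.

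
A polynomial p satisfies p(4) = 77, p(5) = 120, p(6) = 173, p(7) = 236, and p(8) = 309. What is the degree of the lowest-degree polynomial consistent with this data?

Forward differences of the values at n = 4, 5, 6, 7, 8:
  p  : 77  120  173  236  309
  Δ  : 43  53  63  73
  Δ^2: 10  10  10
  Δ^3: 0  0
  Δ^4: 0
The second differences are constant (10) and nonzero, while all higher differences vanish, so the minimal degree is 2.

2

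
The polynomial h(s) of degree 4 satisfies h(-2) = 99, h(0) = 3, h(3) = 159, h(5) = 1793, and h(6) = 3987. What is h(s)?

h(s) = 4s^4 - 5s^3 - 3s^2 - 2s + 3

Write h(s) = as^4 + bs^3 + cs^2 + ds + e. Substituting each data point gives a linear system:
  16a - 8b + 4c - 2d + e = 99
  e = 3
  81a + 27b + 9c + 3d + e = 159
  625a + 125b + 25c + 5d + e = 1793
  1296a + 216b + 36c + 6d + e = 3987
Solving the system yields a = 4, b = -5, c = -3, d = -2, e = 3.
So h(s) = 4s^4 - 5s^3 - 3s^2 - 2s + 3.
Check: h(3) = 159. ✓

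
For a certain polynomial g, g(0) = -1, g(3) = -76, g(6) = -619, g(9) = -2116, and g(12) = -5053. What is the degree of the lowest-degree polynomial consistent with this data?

Forward differences of the values at u = 0, 3, 6, 9, 12:
  g  : -1  -76  -619  -2116  -5053
  Δ  : -75  -543  -1497  -2937
  Δ^2: -468  -954  -1440
  Δ^3: -486  -486
  Δ^4: 0
The third differences are constant (-486) and nonzero, while all higher differences vanish, so the minimal degree is 3.

3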